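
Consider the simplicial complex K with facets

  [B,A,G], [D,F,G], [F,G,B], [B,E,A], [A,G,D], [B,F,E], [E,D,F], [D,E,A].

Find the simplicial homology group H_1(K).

K has 6 vertices, 12 edges, 8 triangles.
rank ∂_1 = 5, rank ∂_2 = 7 ⇒ b_1 = 12 − 5 − 7 = 0; all invariant factors of ∂_2 are 1 so no torsion. So H_1 ≅ 0.

H_1 = 0.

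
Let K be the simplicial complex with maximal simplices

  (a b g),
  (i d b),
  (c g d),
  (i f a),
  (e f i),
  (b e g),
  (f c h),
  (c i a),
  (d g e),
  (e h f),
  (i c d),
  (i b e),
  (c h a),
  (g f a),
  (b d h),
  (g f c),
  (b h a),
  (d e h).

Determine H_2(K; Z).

Fix the vertex order a < b < c < d < e < f < g < h < i and write every simplex with vertices in increasing order. Then dim K = 2 and the simplices of K are:

  0-simplices (9): a, b, c, d, e, f, g, h, i
  1-simplices (27): ab, ac, af, ag, ah, ai, bd, be, bg, bh, bi, cd, cf, cg, ch, ci, de, dg, dh, di, ef, eg, eh, ei, fg, fh, fi
  2-simplices (18): abg, abh, ach, aci, afg, afi, bdh, bdi, beg, bei, cdg, cdi, cfg, cfh, deg, deh, efh, efi

Hence C_0 ≅ Z^9, C_1 ≅ Z^27, C_2 ≅ Z^18.

∂_1: C_1 → C_0 maps an edge to its endpoints' difference, ∂[p,q] = q − p. For instance
  ∂eg = g − e.
This gives a 9×27 integer matrix of rank 8; reducing to Smith normal form yields diagonal entries (1,1,1,1,1,1,1,1).

The boundary map ∂_2: C_2 → C_1 sends each 2-simplex [p,q,r] to [q,r] − [p,r] + [p,q]. For instance
  ∂cdi = di − ci + cd,
  ∂cfg = fg − cg + cf.
The resulting 27×18 matrix has rank 18, and its Smith normal form has invariant factors (1,1,1,1,1,1,1,1,1,1,1,1,1,1,1,1,1,2).

From H_k ≅ ker(∂_k) / im(∂_{k+1}) we obtain:

  H_2: rank ker ∂_2 − rank ∂_3 = (18 − 18) − 0 = 0, and there is no ∂_3, so H_2 = 0.

H_2 = 0.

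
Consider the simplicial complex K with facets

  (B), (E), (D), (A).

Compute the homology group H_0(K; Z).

H_0 ≅ Z^4.

Take the total order A < B < D < E on the vertex set. Then K (dimension 0) consists of the simplices:

  0-simplices (4): A, B, D, E

so the chain groups are C_0 ≅ Z^4.

From H_k ≅ ker(∂_k) / im(∂_{k+1}) we obtain:

  H_0: rank C_0 − rank ∂_1 = 4 − 0 = 4, and there is no ∂_1, so H_0 = Z^4.

(K is a triangulation of a set of 4 points.)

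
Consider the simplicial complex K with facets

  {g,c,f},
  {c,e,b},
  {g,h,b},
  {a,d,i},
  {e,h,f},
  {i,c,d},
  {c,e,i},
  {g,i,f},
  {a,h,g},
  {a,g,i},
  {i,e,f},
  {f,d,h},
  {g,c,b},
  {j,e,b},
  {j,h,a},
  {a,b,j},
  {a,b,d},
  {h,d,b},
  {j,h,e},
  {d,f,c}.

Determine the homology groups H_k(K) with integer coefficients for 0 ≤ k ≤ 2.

K has 10 vertices, 30 edges, 20 triangles.
rank ∂_0 = 0, rank ∂_1 = 9 ⇒ b_0 = 10 − 0 − 9 = 1; all invariant factors of ∂_1 are 1 so no torsion. So H_0 = Z.
rank ∂_1 = 9, rank ∂_2 = 20 ⇒ b_1 = 30 − 9 − 20 = 1; ∂_2 has invariant factor(s) [2] giving torsion. So H_1 = Z ⊕ Z_2.
rank ∂_2 = 20, rank ∂_3 = 0 ⇒ b_2 = 20 − 20 − 0 = 0. So H_2 = 0.

H_0 ≅ Z,  H_1 ≅ Z ⊕ Z_2,  H_2 = 0.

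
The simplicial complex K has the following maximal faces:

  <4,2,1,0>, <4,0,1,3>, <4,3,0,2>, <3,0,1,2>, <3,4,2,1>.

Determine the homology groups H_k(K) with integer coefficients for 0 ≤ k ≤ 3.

H_0 ≅ Z,  H_1 = 0,  H_2 = 0,  H_3 ≅ Z.

We work with the vertex ordering 0 < 1 < 2 < 3 < 4. The simplices of K, each written with vertices in increasing order, are:

  0-simplices (5): [0], [1], [2], [3], [4]
  1-simplices (10): [0,1], [0,2], [0,3], [0,4], [1,2], [1,3], [1,4], [2,3], [2,4], [3,4]
  2-simplices (10): [0,1,2], [0,1,3], [0,1,4], [0,2,3], [0,2,4], [0,3,4], [1,2,3], [1,2,4], [1,3,4], [2,3,4]
  3-simplices (5): [0,1,2,3], [0,1,2,4], [0,1,3,4], [0,2,3,4], [1,2,3,4]

Hence C_0 ≅ Z^5, C_1 ≅ Z^10, C_2 ≅ Z^10, C_3 ≅ Z^5.

∂_1: C_1 → C_0 sends each edge [p,q] (with p < q) to q − p. For instance
  ∂[0,2] = [2] − [0].
As a 5×10 matrix over Z this has rank 4, with invariant factors (1,1,1,1).

∂_2: C_2 → C_1 acts by ∂[p,q,r] = [q,r] − [p,r] + [p,q]. For instance
  ∂[0,1,2] = [1,2] − [0,2] + [0,1],
  ∂[0,2,4] = [2,4] − [0,4] + [0,2].
The resulting 10×10 matrix has rank 6, and its Smith normal form has invariant factors (1,1,1,1,1,1).

The boundary map ∂_3: C_3 → C_2 sends each 3-simplex σ to the alternating sum Σ_i (−1)^i (σ with its i-th vertex removed). For instance
  ∂[1,2,3,4] = [2,3,4] − [1,3,4] + [1,2,4] − [1,2,3],
  ∂[0,1,2,4] = [1,2,4] − [0,2,4] + [0,1,4] − [0,1,2].
The 10×5 boundary matrix has rank 4 and Smith normal form diag(1,1,1,1).

From H_k ≅ ker(∂_k) / im(∂_{k+1}) we obtain:

  H_0: rank C_0 − rank ∂_1 = 5 − 4 = 1, and the invariant factors of ∂_1 are all 1, so H_0 ≅ Z.
  H_1: rank ker ∂_1 − rank ∂_2 = (10 − 4) − 6 = 0, and the invariant factors of ∂_2 are all 1, so H_1 ≅ 0.
  H_2: rank ker ∂_2 − rank ∂_3 = (10 − 6) − 4 = 0, and the invariant factors of ∂_3 are all 1, so H_2 ≅ 0.
  H_3: rank ker ∂_3 − rank ∂_4 = (5 − 4) − 0 = 1, and there is no ∂_4, so H_3 ≅ Z.

As a check, the Euler characteristic is 5 − 10 + 10 − 5 = 0, which agrees with 1 − 0 + 0 − 1 = 0.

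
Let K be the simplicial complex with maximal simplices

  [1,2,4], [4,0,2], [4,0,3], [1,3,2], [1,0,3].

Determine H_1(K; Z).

Fix the vertex order 0 < 1 < 2 < 3 < 4 and write every simplex with vertices in increasing order. Then dim K = 2 and the simplices of K are:

  0-simplices (5): [0], [1], [2], [3], [4]
  1-simplices (10): [0,1], [0,2], [0,3], [0,4], [1,2], [1,3], [1,4], [2,3], [2,4], [3,4]
  2-simplices (5): [0,1,3], [0,2,4], [0,3,4], [1,2,3], [1,2,4]

so the chain groups are C_0 ≅ Z^5, C_1 ≅ Z^10, C_2 ≅ Z^5.

∂_1: C_1 → C_0 sends each edge [p,q] (with p < q) to q − p.
The resulting 5×10 matrix has rank 4, and its Smith normal form has invariant factors (1,1,1,1).

The boundary map ∂_2: C_2 → C_1 sends each 2-simplex [p,q,r] to [q,r] − [p,r] + [p,q]. For instance
  ∂[0,3,4] = [3,4] − [0,4] + [0,3],
  ∂[0,1,3] = [1,3] − [0,3] + [0,1].
As a 10×5 matrix over Z this has rank 5, with invariant factors (1,1,1,1,1).

From H_k ≅ ker(∂_k) / im(∂_{k+1}) we obtain:

  H_1: rank ker ∂_1 − rank ∂_2 = (10 − 4) − 5 = 1, and the invariant factors of ∂_2 are all 1, so H_1 ≅ Z.

H_1 = Z.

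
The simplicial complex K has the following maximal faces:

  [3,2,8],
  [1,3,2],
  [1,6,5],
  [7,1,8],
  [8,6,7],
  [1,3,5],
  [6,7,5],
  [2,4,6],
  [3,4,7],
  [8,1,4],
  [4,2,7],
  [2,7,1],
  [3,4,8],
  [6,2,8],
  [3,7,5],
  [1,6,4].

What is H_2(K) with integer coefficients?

H_2 = Z.

Fix the vertex order 1 < 2 < 3 < 4 < 5 < 6 < 7 < 8 and write every simplex with vertices in increasing order. Then dim K = 2 and the simplices of K are:

  0-simplices (8): [1], [2], [3], [4], [5], [6], [7], [8]
  1-simplices (24): (24 of them)
  2-simplices (16): [1,2,3], [1,2,7], [1,3,5], [1,4,6], [1,4,8], [1,5,6], [1,7,8], [2,3,8], [2,4,6], [2,4,7], [2,6,8], [3,4,7], [3,4,8], [3,5,7], [5,6,7], [6,7,8]

giving chain groups C_0 ≅ Z^8, C_1 ≅ Z^24, C_2 ≅ Z^16.

Boundary ∂_1: C_1 → C_0 maps an edge to its endpoints' difference, ∂[p,q] = q − p. For instance
  ∂[1,8] = [8] − [1].
The resulting 8×24 matrix has rank 7, and its Smith normal form has invariant factors (1,1,1,1,1,1,1).

∂_2: C_2 → C_1 acts by ∂[p,q,r] = [q,r] − [p,r] + [p,q]. For instance
  ∂[1,7,8] = [7,8] − [1,8] + [1,7],
  ∂[3,4,8] = [4,8] − [3,8] + [3,4].
The resulting 24×16 matrix has rank 15, and its Smith normal form has invariant factors (1,1,1,1,1,1,1,1,1,1,1,1,1,1,1).

Reading off H_k = ker ∂_k / im ∂_{k+1}:

  H_2: rank ker ∂_2 − rank ∂_3 = (16 − 15) − 0 = 1, and there is no ∂_3, so H_2 = Z.

(K is a triangulation of the torus T^2.)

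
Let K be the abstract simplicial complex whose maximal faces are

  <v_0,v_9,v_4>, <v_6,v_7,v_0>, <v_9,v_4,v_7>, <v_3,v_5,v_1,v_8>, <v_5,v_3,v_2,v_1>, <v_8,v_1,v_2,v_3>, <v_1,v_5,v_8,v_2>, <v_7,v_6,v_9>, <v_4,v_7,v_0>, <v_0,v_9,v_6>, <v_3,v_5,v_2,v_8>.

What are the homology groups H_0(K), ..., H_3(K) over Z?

H_0 ≅ Z^2,  H_1 = 0,  H_2 ≅ Z,  H_3 ≅ Z.

Take the total order v_0 < v_1 < v_2 < v_3 < v_4 < v_5 < v_6 < v_7 < v_8 < v_9 on the vertex set. Then K (dimension 3) consists of the simplices:

  0-simplices (10): [v_0], [v_1], [v_2], [v_3], [v_4], [v_5], [v_6], [v_7], [v_8], [v_9]
  1-simplices (19): (19 of them)
  2-simplices (16): (16 of them)
  3-simplices (5): [v_1,v_2,v_3,v_5], [v_1,v_2,v_3,v_8], [v_1,v_2,v_5,v_8], [v_1,v_3,v_5,v_8], [v_2,v_3,v_5,v_8]

Hence C_0 ≅ Z^10, C_1 ≅ Z^19, C_2 ≅ Z^16, C_3 ≅ Z^5.

The boundary map ∂_1: C_1 → C_0 maps an edge to its endpoints' difference, ∂[p,q] = q − p.
The 10×19 boundary matrix has rank 8 and Smith normal form diag(1,1,1,1,1,1,1,1).

Boundary ∂_2: C_2 → C_1 maps a triangle to the signed sum of its edges. For instance
  ∂[v_1,v_3,v_5] = [v_3,v_5] − [v_1,v_5] + [v_1,v_3],
  ∂[v_6,v_7,v_9] = [v_7,v_9] − [v_6,v_9] + [v_6,v_7].
The resulting 19×16 matrix has rank 11, and its Smith normal form has invariant factors (1,1,1,1,1,1,1,1,1,1,1).

Boundary ∂_3: C_3 → C_2 sends each 3-simplex σ to the alternating sum Σ_i (−1)^i (σ with its i-th vertex removed). For instance
  ∂[v_1,v_2,v_3,v_8] = [v_2,v_3,v_8] − [v_1,v_3,v_8] + [v_1,v_2,v_8] − [v_1,v_2,v_3],
  ∂[v_2,v_3,v_5,v_8] = [v_3,v_5,v_8] − [v_2,v_5,v_8] + [v_2,v_3,v_8] − [v_2,v_3,v_5].
As a 16×5 matrix over Z this has rank 4, with invariant factors (1,1,1,1).

Computing H_k = (kernel of ∂_k) / (image of ∂_{k+1}):

  H_0: rank C_0 − rank ∂_1 = 10 − 8 = 2, and the invariant factors of ∂_1 are all 1, so H_0 ≅ Z^2.
  H_1: rank ker ∂_1 − rank ∂_2 = (19 − 8) − 11 = 0, and the invariant factors of ∂_2 are all 1, so H_1 ≅ 0.
  H_2: rank ker ∂_2 − rank ∂_3 = (16 − 11) − 4 = 1, and the invariant factors of ∂_3 are all 1, so H_2 ≅ Z.
  H_3: rank ker ∂_3 − rank ∂_4 = (5 − 4) − 0 = 1, and there is no ∂_4, so H_3 ≅ Z.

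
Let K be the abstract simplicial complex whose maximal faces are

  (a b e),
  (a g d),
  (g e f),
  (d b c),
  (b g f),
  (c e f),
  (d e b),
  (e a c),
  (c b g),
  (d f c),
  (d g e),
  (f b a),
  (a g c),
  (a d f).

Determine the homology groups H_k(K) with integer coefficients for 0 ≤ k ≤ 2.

We work with the vertex ordering a < b < c < d < e < f < g. The simplices of K, each written with vertices in increasing order, are:

  0-simplices (7): a, b, c, d, e, f, g
  1-simplices (21): ab, ac, ad, ae, af, ag, bc, bd, be, bf, bg, cd, ce, cf, cg, de, df, dg, ef, eg, fg
  2-simplices (14): abe, abf, ace, acg, adf, adg, bcd, bcg, bde, bfg, cdf, cef, deg, efg

so the chain groups are C_0 ≅ Z^7, C_1 ≅ Z^21, C_2 ≅ Z^14.

The boundary map ∂_1: C_1 → C_0 sends each edge [p,q] (with p < q) to q − p. For instance
  ∂df = f − d.
This gives a 7×21 integer matrix of rank 6; reducing to Smith normal form yields diagonal entries (1,1,1,1,1,1).

The boundary map ∂_2: C_2 → C_1 maps a triangle to the signed sum of its edges. For instance
  ∂bde = de − be + bd,
  ∂ace = ce − ae + ac.
The resulting 21×14 matrix has rank 13, and its Smith normal form has invariant factors (1,1,1,1,1,1,1,1,1,1,1,1,1).

Computing H_k = (kernel of ∂_k) / (image of ∂_{k+1}):

  H_0: rank C_0 − rank ∂_1 = 7 − 6 = 1, and the invariant factors of ∂_1 are all 1, so H_0 ≅ Z.
  H_1: rank ker ∂_1 − rank ∂_2 = (21 − 6) − 13 = 2, and the invariant factors of ∂_2 are all 1, so H_1 ≅ Z^2.
  H_2: rank ker ∂_2 − rank ∂_3 = (14 − 13) − 0 = 1, and there is no ∂_3, so H_2 ≅ Z.

(K is a triangulation of the torus T^2.)

H_0 ≅ Z,  H_1 ≅ Z^2,  H_2 ≅ Z.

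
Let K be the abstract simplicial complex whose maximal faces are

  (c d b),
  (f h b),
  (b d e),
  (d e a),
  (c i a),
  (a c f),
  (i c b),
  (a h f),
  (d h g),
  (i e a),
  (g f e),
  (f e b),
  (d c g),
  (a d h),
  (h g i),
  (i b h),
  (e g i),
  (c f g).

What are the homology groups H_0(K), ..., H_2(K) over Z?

Take the total order a < b < c < d < e < f < g < h < i on the vertex set. Then K (dimension 2) consists of the simplices:

  0-simplices (9): a, b, c, d, e, f, g, h, i
  1-simplices (27): ac, ad, ae, af, ah, ai, bc, bd, be, bf, bh, bi, cd, cf, cg, ci, de, dg, dh, ef, eg, ei, fg, fh, gh, gi, hi
  2-simplices (18): acf, aci, ade, adh, aei, afh, bcd, bci, bde, bef, bfh, bhi, cdg, cfg, dgh, efg, egi, ghi

Hence C_0 ≅ Z^9, C_1 ≅ Z^27, C_2 ≅ Z^18.

Boundary ∂_1: C_1 → C_0 is given by ∂[p,q] = [q] − [p].
The resulting 9×27 matrix has rank 8, and its Smith normal form has invariant factors (1,1,1,1,1,1,1,1).

The boundary map ∂_2: C_2 → C_1 acts by ∂[p,q,r] = [q,r] − [p,r] + [p,q]. For instance
  ∂cdg = dg − cg + cd,
  ∂adh = dh − ah + ad.
The resulting 27×18 matrix has rank 17, and its Smith normal form has invariant factors (1,1,1,1,1,1,1,1,1,1,1,1,1,1,1,1,1).

Now H_k = ker ∂_k / im ∂_{k+1}, so:

  H_0: rank C_0 − rank ∂_1 = 9 − 8 = 1, and the invariant factors of ∂_1 are all 1, so H_0 = Z.
  H_1: rank ker ∂_1 − rank ∂_2 = (27 − 8) − 17 = 2, and the invariant factors of ∂_2 are all 1, so H_1 = Z^2.
  H_2: rank ker ∂_2 − rank ∂_3 = (18 − 17) − 0 = 1, and there is no ∂_3, so H_2 = Z.

(K is a triangulation of the torus T^2.)

H_0 = Z,  H_1 = Z^2,  H_2 = Z.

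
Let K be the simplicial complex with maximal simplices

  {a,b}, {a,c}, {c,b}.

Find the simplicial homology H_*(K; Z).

H_0 = Z,  H_1 = Z.

Fix the vertex order a < b < c and write every simplex with vertices in increasing order. Then dim K = 1 and the simplices of K are:

  0-simplices (3): a, b, c
  1-simplices (3): ab, ac, bc

Hence C_0 ≅ Z^3, C_1 ≅ Z^3.

∂_1: C_1 → C_0 maps an edge to its endpoints' difference, ∂[p,q] = q − p.
The 3×3 boundary matrix has rank 2 and Smith normal form diag(1,1).

Now H_k = ker ∂_k / im ∂_{k+1}, so:

  H_0: rank C_0 − rank ∂_1 = 3 − 2 = 1, and the invariant factors of ∂_1 are all 1, so H_0 = Z.
  H_1: rank ker ∂_1 − rank ∂_2 = (3 − 2) − 0 = 1, and there is no ∂_2, so H_1 = Z.

(K is a triangulation of the circle S^1.)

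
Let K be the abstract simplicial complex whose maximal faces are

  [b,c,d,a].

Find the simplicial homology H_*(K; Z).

H_0 = Z,  H_1 = 0,  H_2 = 0,  H_3 = 0.

We work with the vertex ordering a < b < c < d. The simplices of K, each written with vertices in increasing order, are:

  0-simplices (4): a, b, c, d
  1-simplices (6): ab, ac, ad, bc, bd, cd
  2-simplices (4): abc, abd, acd, bcd
  3-simplices (1): abcd

giving chain groups C_0 ≅ Z^4, C_1 ≅ Z^6, C_2 ≅ Z^4, C_3 ≅ Z^1.

The boundary map ∂_1: C_1 → C_0 sends each edge [p,q] (with p < q) to q − p. For instance
  ∂bd = d − b.
The 4×6 boundary matrix has rank 3 and Smith normal form diag(1,1,1).

∂_2: C_2 → C_1 sends each 2-simplex [p,q,r] to [q,r] − [p,r] + [p,q]. For instance
  ∂abd = bd − ad + ab,
  ∂acd = cd − ad + ac.
The 6×4 boundary matrix has rank 3 and Smith normal form diag(1,1,1).

∂_3: C_3 → C_2 sends each 3-simplex σ to the alternating sum Σ_i (−1)^i (σ with its i-th vertex removed). For instance
  ∂abcd = bcd − acd + abd − abc.
As a 4×1 matrix over Z this has rank 1, with invariant factors (1).

Now H_k = ker ∂_k / im ∂_{k+1}, so:

  H_0: rank C_0 − rank ∂_1 = 4 − 3 = 1, and the invariant factors of ∂_1 are all 1, so H_0 ≅ Z.
  H_1: rank ker ∂_1 − rank ∂_2 = (6 − 3) − 3 = 0, and the invariant factors of ∂_2 are all 1, so H_1 ≅ 0.
  H_2: rank ker ∂_2 − rank ∂_3 = (4 − 3) − 1 = 0, and the invariant factors of ∂_3 are all 1, so H_2 ≅ 0.
  H_3: rank ker ∂_3 − rank ∂_4 = (1 − 1) − 0 = 0, and there is no ∂_4, so H_3 ≅ 0.

As a check, the Euler characteristic is 4 − 6 + 4 − 1 = 1, which agrees with 1 − 0 + 0 − 0 = 1.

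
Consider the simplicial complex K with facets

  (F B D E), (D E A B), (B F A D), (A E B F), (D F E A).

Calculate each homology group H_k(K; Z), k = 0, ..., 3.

Take the total order A < B < D < E < F on the vertex set. Then K (dimension 3) consists of the simplices:

  0-simplices (5): A, B, D, E, F
  1-simplices (10): AB, AD, AE, AF, BD, BE, BF, DE, DF, EF
  2-simplices (10): ABD, ABE, ABF, ADE, ADF, AEF, BDE, BDF, BEF, DEF
  3-simplices (5): ABDE, ABDF, ABEF, ADEF, BDEF

giving chain groups C_0 ≅ Z^5, C_1 ≅ Z^10, C_2 ≅ Z^10, C_3 ≅ Z^5.

The boundary map ∂_1: C_1 → C_0 is given by ∂[p,q] = [q] − [p]. For instance
  ∂EF = F − E.
As a 5×10 matrix over Z this has rank 4, with invariant factors (1,1,1,1).

Boundary ∂_2: C_2 → C_1 maps a triangle to the signed sum of its edges. For instance
  ∂AEF = EF − AF + AE,
  ∂BDF = DF − BF + BD.
The resulting 10×10 matrix has rank 6, and its Smith normal form has invariant factors (1,1,1,1,1,1).

The boundary map ∂_3: C_3 → C_2 sends each 3-simplex σ to the alternating sum Σ_i (−1)^i (σ with its i-th vertex removed). For instance
  ∂ABEF = BEF − AEF + ABF − ABE,
  ∂ABDF = BDF − ADF + ABF − ABD.
The 10×5 boundary matrix has rank 4 and Smith normal form diag(1,1,1,1).

Reading off H_k = ker ∂_k / im ∂_{k+1}:

  H_0: rank C_0 − rank ∂_1 = 5 − 4 = 1, and the invariant factors of ∂_1 are all 1, so H_0 = Z.
  H_1: rank ker ∂_1 − rank ∂_2 = (10 − 4) − 6 = 0, and the invariant factors of ∂_2 are all 1, so H_1 = 0.
  H_2: rank ker ∂_2 − rank ∂_3 = (10 − 6) − 4 = 0, and the invariant factors of ∂_3 are all 1, so H_2 = 0.
  H_3: rank ker ∂_3 − rank ∂_4 = (5 − 4) − 0 = 1, and there is no ∂_4, so H_3 = Z.

H_0 ≅ Z,  H_1 = 0,  H_2 = 0,  H_3 ≅ Z.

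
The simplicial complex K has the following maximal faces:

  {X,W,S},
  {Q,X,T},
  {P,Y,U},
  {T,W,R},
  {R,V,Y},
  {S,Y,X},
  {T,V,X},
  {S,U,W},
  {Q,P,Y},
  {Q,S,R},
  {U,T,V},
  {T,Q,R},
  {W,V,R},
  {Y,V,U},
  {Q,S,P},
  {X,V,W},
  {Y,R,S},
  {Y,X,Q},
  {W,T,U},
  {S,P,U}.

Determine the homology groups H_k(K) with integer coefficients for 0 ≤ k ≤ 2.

H_0 ≅ Z,  H_1 ≅ Z ⊕ Z/2,  H_2 = 0.

We work with the vertex ordering P < Q < R < S < T < U < V < W < X < Y. The simplices of K, each written with vertices in increasing order, are:

  0-simplices (10): P, Q, R, S, T, U, V, W, X, Y
  1-simplices (30): PQ, PS, PU, PY, QR, QS, QT, QX, QY, RS, RT, RV, RW, RY, SU, SW, SX, SY, TU, TV, TW, TX, UV, UW, UY, VW, VX, VY, WX, XY
  2-simplices (20): PQS, PQY, PSU, PUY, QRS, QRT, QTX, QXY, RSY, RTW, RVW, RVY, SUW, SWX, SXY, TUV, TUW, TVX, UVY, VWX

Hence C_0 ≅ Z^10, C_1 ≅ Z^30, C_2 ≅ Z^20.

∂_1: C_1 → C_0 sends each edge [p,q] (with p < q) to q − p.
This gives a 10×30 integer matrix of rank 9; reducing to Smith normal form yields diagonal entries (1,1,1,1,1,1,1,1,1).

The boundary map ∂_2: C_2 → C_1 acts by ∂[p,q,r] = [q,r] − [p,r] + [p,q]. For instance
  ∂RSY = SY − RY + RS,
  ∂SXY = XY − SY + SX.
The resulting 30×20 matrix has rank 20, and its Smith normal form has invariant factors (1,1,1,1,1,1,1,1,1,1,1,1,1,1,1,1,1,1,1,2).

Computing H_k = (kernel of ∂_k) / (image of ∂_{k+1}):

  H_0: rank C_0 − rank ∂_1 = 10 − 9 = 1, and the invariant factors of ∂_1 are all 1, so H_0 = Z.
  H_1: rank ker ∂_1 − rank ∂_2 = (30 − 9) − 20 = 1, and ∂_2 has invariant factor 2 > 1, so H_1 = Z ⊕ Z/2.
  H_2: rank ker ∂_2 − rank ∂_3 = (20 − 20) − 0 = 0, and there is no ∂_3, so H_2 = 0.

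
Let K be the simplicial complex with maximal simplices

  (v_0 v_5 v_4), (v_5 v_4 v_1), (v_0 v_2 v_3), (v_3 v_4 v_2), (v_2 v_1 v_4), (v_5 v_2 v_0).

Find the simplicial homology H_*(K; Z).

H_0 ≅ Z,  H_1 ≅ Z,  H_2 = 0.

Order the vertices as v_0 < v_1 < v_2 < v_3 < v_4 < v_5. Listing each simplex with vertices in this order, K has dimension 2 with simplices:

  0-simplices (6): [v_0], [v_1], [v_2], [v_3], [v_4], [v_5]
  1-simplices (12): [v_0,v_2], [v_0,v_3], [v_0,v_4], [v_0,v_5], [v_1,v_2], [v_1,v_4], [v_1,v_5], [v_2,v_3], [v_2,v_4], [v_2,v_5], [v_3,v_4], [v_4,v_5]
  2-simplices (6): [v_0,v_2,v_3], [v_0,v_2,v_5], [v_0,v_4,v_5], [v_1,v_2,v_4], [v_1,v_4,v_5], [v_2,v_3,v_4]

Hence C_0 ≅ Z^6, C_1 ≅ Z^12, C_2 ≅ Z^6.

The boundary map ∂_1: C_1 → C_0 is given by ∂[p,q] = [q] − [p]. For instance
  ∂[v_2,v_4] = [v_4] − [v_2].
The resulting 6×12 matrix has rank 5, and its Smith normal form has invariant factors (1,1,1,1,1).

∂_2: C_2 → C_1 maps a triangle to the signed sum of its edges. For instance
  ∂[v_2,v_3,v_4] = [v_3,v_4] − [v_2,v_4] + [v_2,v_3],
  ∂[v_0,v_2,v_3] = [v_2,v_3] − [v_0,v_3] + [v_0,v_2].
This gives a 12×6 integer matrix of rank 6; reducing to Smith normal form yields diagonal entries (1,1,1,1,1,1).

From H_k ≅ ker(∂_k) / im(∂_{k+1}) we obtain:

  H_0: rank C_0 − rank ∂_1 = 6 − 5 = 1, and the invariant factors of ∂_1 are all 1, so H_0 ≅ Z.
  H_1: rank ker ∂_1 − rank ∂_2 = (12 − 5) − 6 = 1, and the invariant factors of ∂_2 are all 1, so H_1 ≅ Z.
  H_2: rank ker ∂_2 − rank ∂_3 = (6 − 6) − 0 = 0, and there is no ∂_3, so H_2 ≅ 0.

As a check, the Euler characteristic is 6 − 12 + 6 = 0, which agrees with 1 − 1 + 0 = 0.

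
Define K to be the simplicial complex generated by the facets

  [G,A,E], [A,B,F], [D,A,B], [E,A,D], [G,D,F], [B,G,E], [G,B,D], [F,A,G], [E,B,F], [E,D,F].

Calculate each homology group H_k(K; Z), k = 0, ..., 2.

H_0 = Z,  H_1 = Z/2,  H_2 = 0.

Order the vertices as A < B < D < E < F < G. Listing each simplex with vertices in this order, K has dimension 2 with simplices:

  0-simplices (6): A, B, D, E, F, G
  1-simplices (15): AB, AD, AE, AF, AG, BD, BE, BF, BG, DE, DF, DG, EF, EG, FG
  2-simplices (10): ABD, ABF, ADE, AEG, AFG, BDG, BEF, BEG, DEF, DFG

giving chain groups C_0 ≅ Z^6, C_1 ≅ Z^15, C_2 ≅ Z^10.

Boundary ∂_1: C_1 → C_0 maps an edge to its endpoints' difference, ∂[p,q] = q − p. For instance
  ∂AE = E − A.
This gives a 6×15 integer matrix of rank 5; reducing to Smith normal form yields diagonal entries (1,1,1,1,1).

The boundary map ∂_2: C_2 → C_1 acts by ∂[p,q,r] = [q,r] − [p,r] + [p,q]. For instance
  ∂ABD = BD − AD + AB,
  ∂AEG = EG − AG + AE.
The 15×10 boundary matrix has rank 10 and Smith normal form diag(1,1,1,1,1,1,1,1,1,2).

Reading off H_k = ker ∂_k / im ∂_{k+1}:

  H_0: rank C_0 − rank ∂_1 = 6 − 5 = 1, and the invariant factors of ∂_1 are all 1, so H_0 = Z.
  H_1: rank ker ∂_1 − rank ∂_2 = (15 − 5) − 10 = 0, and ∂_2 has invariant factor 2 > 1, so H_1 = Z/2.
  H_2: rank ker ∂_2 − rank ∂_3 = (10 − 10) − 0 = 0, and there is no ∂_3, so H_2 = 0.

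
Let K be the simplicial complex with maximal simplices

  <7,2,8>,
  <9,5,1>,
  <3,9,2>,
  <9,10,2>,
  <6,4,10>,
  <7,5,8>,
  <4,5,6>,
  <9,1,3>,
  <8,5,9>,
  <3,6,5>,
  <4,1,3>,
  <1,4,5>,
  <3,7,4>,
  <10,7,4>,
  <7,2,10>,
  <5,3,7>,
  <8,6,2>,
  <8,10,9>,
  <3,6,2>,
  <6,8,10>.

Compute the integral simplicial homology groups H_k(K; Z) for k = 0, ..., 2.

H_0 = Z,  H_1 = Z ⊕ Z_2,  H_2 = 0.

Order the vertices as 1 < 2 < 3 < 4 < 5 < 6 < 7 < 8 < 9 < 10. Listing each simplex with vertices in this order, K has dimension 2 with simplices:

  0-simplices (10): [1], [2], [3], [4], [5], [6], [7], [8], [9], [10]
  1-simplices (30): (30 of them)
  2-simplices (20): (20 of them)

so the chain groups are C_0 ≅ Z^10, C_1 ≅ Z^30, C_2 ≅ Z^20.

Boundary ∂_1: C_1 → C_0 maps an edge to its endpoints' difference, ∂[p,q] = q − p.
As a 10×30 matrix over Z this has rank 9, with invariant factors (1,1,1,1,1,1,1,1,1).

The boundary map ∂_2: C_2 → C_1 maps a triangle to the signed sum of its edges. For instance
  ∂[2,9,10] = [9,10] − [2,10] + [2,9],
  ∂[2,7,8] = [7,8] − [2,8] + [2,7].
As a 30×20 matrix over Z this has rank 20, with invariant factors (1,1,1,1,1,1,1,1,1,1,1,1,1,1,1,1,1,1,1,2).

From H_k ≅ ker(∂_k) / im(∂_{k+1}) we obtain:

  H_0: rank C_0 − rank ∂_1 = 10 − 9 = 1, and the invariant factors of ∂_1 are all 1, so H_0 = Z.
  H_1: rank ker ∂_1 − rank ∂_2 = (30 − 9) − 20 = 1, and ∂_2 has invariant factor 2 > 1, so H_1 = Z ⊕ Z_2.
  H_2: rank ker ∂_2 − rank ∂_3 = (20 − 20) − 0 = 0, and there is no ∂_3, so H_2 = 0.

As a check, the Euler characteristic is 10 − 30 + 20 = 0, which agrees with 1 − 1 + 0 = 0.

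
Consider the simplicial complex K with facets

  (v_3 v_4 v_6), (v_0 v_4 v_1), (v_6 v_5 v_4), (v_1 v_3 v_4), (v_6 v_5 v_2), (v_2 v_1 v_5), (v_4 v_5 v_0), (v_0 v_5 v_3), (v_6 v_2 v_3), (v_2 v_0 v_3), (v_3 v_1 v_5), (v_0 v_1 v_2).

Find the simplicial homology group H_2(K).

H_2 ≅ 0.

Take the total order v_0 < v_1 < v_2 < v_3 < v_4 < v_5 < v_6 on the vertex set. Then K (dimension 2) consists of the simplices:

  0-simplices (7): [v_0], [v_1], [v_2], [v_3], [v_4], [v_5], [v_6]
  1-simplices (18): (18 of them)
  2-simplices (12): (12 of them)

giving chain groups C_0 ≅ Z^7, C_1 ≅ Z^18, C_2 ≅ Z^12.

The boundary map ∂_1: C_1 → C_0 is given by ∂[p,q] = [q] − [p]. For instance
  ∂[v_0,v_4] = [v_4] − [v_0].
The resulting 7×18 matrix has rank 6, and its Smith normal form has invariant factors (1,1,1,1,1,1).

∂_2: C_2 → C_1 sends each 2-simplex [p,q,r] to [q,r] − [p,r] + [p,q]. For instance
  ∂[v_0,v_1,v_4] = [v_1,v_4] − [v_0,v_4] + [v_0,v_1],
  ∂[v_0,v_4,v_5] = [v_4,v_5] − [v_0,v_5] + [v_0,v_4].
As a 18×12 matrix over Z this has rank 12, with invariant factors (1,1,1,1,1,1,1,1,1,1,1,2).

Reading off H_k = ker ∂_k / im ∂_{k+1}:

  H_2: rank ker ∂_2 − rank ∂_3 = (12 − 12) − 0 = 0, and there is no ∂_3, so H_2 = 0.

(K is a triangulation of the real projective plane RP^2.)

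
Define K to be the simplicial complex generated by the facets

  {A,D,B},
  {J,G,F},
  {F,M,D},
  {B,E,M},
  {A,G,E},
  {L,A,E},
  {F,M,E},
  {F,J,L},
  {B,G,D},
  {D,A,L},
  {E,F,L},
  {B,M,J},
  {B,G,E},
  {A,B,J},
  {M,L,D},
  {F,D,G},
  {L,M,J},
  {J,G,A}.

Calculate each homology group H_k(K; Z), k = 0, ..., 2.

K has 9 vertices, 27 edges, 18 triangles.
rank ∂_0 = 0, rank ∂_1 = 8 ⇒ b_0 = 9 − 0 − 8 = 1; all invariant factors of ∂_1 are 1 so no torsion. So H_0 = Z.
rank ∂_1 = 8, rank ∂_2 = 18 ⇒ b_1 = 27 − 8 − 18 = 1; ∂_2 has invariant factor(s) [2] giving torsion. So H_1 = Z ⊕ Z/2.
rank ∂_2 = 18, rank ∂_3 = 0 ⇒ b_2 = 18 − 18 − 0 = 0. So H_2 = 0.

H_0 = Z,  H_1 = Z ⊕ Z/2,  H_2 = 0.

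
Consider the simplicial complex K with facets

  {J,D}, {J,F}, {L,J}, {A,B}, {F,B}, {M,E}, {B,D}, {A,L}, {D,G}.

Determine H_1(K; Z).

Order the vertices as A < B < D < E < F < G < J < L < M. Listing each simplex with vertices in this order, K has dimension 1 with simplices:

  0-simplices (9): A, B, D, E, F, G, J, L, M
  1-simplices (9): AB, AL, BD, BF, DG, DJ, EM, FJ, JL

giving chain groups C_0 ≅ Z^9, C_1 ≅ Z^9.

Boundary ∂_1: C_1 → C_0 maps an edge to its endpoints' difference, ∂[p,q] = q − p. For instance
  ∂AL = L − A.
This gives a 9×9 integer matrix of rank 7; reducing to Smith normal form yields diagonal entries (1,1,1,1,1,1,1).

Computing H_k = (kernel of ∂_k) / (image of ∂_{k+1}):

  H_1: rank ker ∂_1 − rank ∂_2 = (9 − 7) − 0 = 2, and there is no ∂_2, so H_1 = Z^2.

H_1 ≅ Z^2.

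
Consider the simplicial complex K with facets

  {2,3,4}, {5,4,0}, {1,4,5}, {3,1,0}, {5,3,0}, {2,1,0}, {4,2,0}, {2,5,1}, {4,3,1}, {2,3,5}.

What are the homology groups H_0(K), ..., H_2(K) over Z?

Fix the vertex order 0 < 1 < 2 < 3 < 4 < 5 and write every simplex with vertices in increasing order. Then dim K = 2 and the simplices of K are:

  0-simplices (6): [0], [1], [2], [3], [4], [5]
  1-simplices (15): [0,1], [0,2], [0,3], [0,4], [0,5], [1,2], [1,3], [1,4], [1,5], [2,3], [2,4], [2,5], [3,4], [3,5], [4,5]
  2-simplices (10): [0,1,2], [0,1,3], [0,2,4], [0,3,5], [0,4,5], [1,2,5], [1,3,4], [1,4,5], [2,3,4], [2,3,5]

Hence C_0 ≅ Z^6, C_1 ≅ Z^15, C_2 ≅ Z^10.

∂_1: C_1 → C_0 is given by ∂[p,q] = [q] − [p]. For instance
  ∂[0,3] = [3] − [0].
The 6×15 boundary matrix has rank 5 and Smith normal form diag(1,1,1,1,1).

∂_2: C_2 → C_1 sends each 2-simplex [p,q,r] to [q,r] − [p,r] + [p,q]. For instance
  ∂[1,2,5] = [2,5] − [1,5] + [1,2],
  ∂[0,2,4] = [2,4] − [0,4] + [0,2].
The 15×10 boundary matrix has rank 10 and Smith normal form diag(1,1,1,1,1,1,1,1,1,2).

Now H_k = ker ∂_k / im ∂_{k+1}, so:

  H_0: rank C_0 − rank ∂_1 = 6 − 5 = 1, and the invariant factors of ∂_1 are all 1, so H_0 ≅ Z.
  H_1: rank ker ∂_1 − rank ∂_2 = (15 − 5) − 10 = 0, and ∂_2 has invariant factor 2 > 1, so H_1 ≅ Z/2.
  H_2: rank ker ∂_2 − rank ∂_3 = (10 − 10) − 0 = 0, and there is no ∂_3, so H_2 ≅ 0.

As a check, the Euler characteristic is 6 − 15 + 10 = 1, which agrees with 1 − 0 + 0 = 1.

H_0 ≅ Z,  H_1 ≅ Z/2,  H_2 = 0.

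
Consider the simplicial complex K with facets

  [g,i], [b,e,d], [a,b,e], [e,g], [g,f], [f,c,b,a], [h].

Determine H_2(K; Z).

H_2 = 0.

K has 9 vertices, 13 edges, 6 triangles, 1 3-simplex.
rank ∂_2 = 5, rank ∂_3 = 1 ⇒ b_2 = 6 − 5 − 1 = 0; all invariant factors of ∂_3 are 1 so no torsion. So H_2 ≅ 0.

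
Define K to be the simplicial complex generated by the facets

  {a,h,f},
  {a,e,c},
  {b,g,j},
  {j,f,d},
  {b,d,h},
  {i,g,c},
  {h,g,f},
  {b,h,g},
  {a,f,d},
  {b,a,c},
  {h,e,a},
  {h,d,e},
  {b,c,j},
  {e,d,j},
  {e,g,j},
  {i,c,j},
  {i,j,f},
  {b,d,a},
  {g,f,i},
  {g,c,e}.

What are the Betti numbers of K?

Fix the vertex order a < b < c < d < e < f < g < h < i < j and write every simplex with vertices in increasing order. Then dim K = 2 and the simplices of K are:

  0-simplices (10): a, b, c, d, e, f, g, h, i, j
  1-simplices (30): ab, ac, ad, ae, af, ah, bc, bd, bg, bh, bj, ce, cg, ci, cj, de, df, dh, dj, eg, eh, ej, fg, fh, fi, fj, gh, gi, gj, ij
  2-simplices (20): abc, abd, ace, adf, aeh, afh, bcj, bdh, bgh, bgj, ceg, cgi, cij, deh, dej, dfj, egj, fgh, fgi, fij

Hence C_0 ≅ Z^10, C_1 ≅ Z^30, C_2 ≅ Z^20.

∂_1: C_1 → C_0 maps an edge to its endpoints' difference, ∂[p,q] = q − p.
As a 10×30 matrix over Z this has rank 9, with invariant factors (1,1,1,1,1,1,1,1,1).

The boundary map ∂_2: C_2 → C_1 sends each 2-simplex [p,q,r] to [q,r] − [p,r] + [p,q]. For instance
  ∂abc = bc − ac + ab,
  ∂dej = ej − dj + de.
The resulting 30×20 matrix has rank 20, and its Smith normal form has invariant factors (1,1,1,1,1,1,1,1,1,1,1,1,1,1,1,1,1,1,1,2).

Computing H_k = (kernel of ∂_k) / (image of ∂_{k+1}):

  H_0: rank C_0 − rank ∂_1 = 10 − 9 = 1, and the invariant factors of ∂_1 are all 1, so H_0 = Z.
  H_1: rank ker ∂_1 − rank ∂_2 = (30 − 9) − 20 = 1, and ∂_2 has invariant factor 2 > 1, so H_1 = Z ⊕ Z/2.
  H_2: rank ker ∂_2 − rank ∂_3 = (20 − 20) − 0 = 0, and there is no ∂_3, so H_2 = 0.

Hence the Betti numbers are b_0 = 1, b_1 = 1, b_2 = 0.

b_0 = 1, b_1 = 1, b_2 = 0.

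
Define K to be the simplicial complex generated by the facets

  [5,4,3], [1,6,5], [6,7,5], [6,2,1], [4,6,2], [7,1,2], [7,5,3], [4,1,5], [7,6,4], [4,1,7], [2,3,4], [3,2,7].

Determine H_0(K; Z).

Order the vertices as 1 < 2 < 3 < 4 < 5 < 6 < 7. Listing each simplex with vertices in this order, K has dimension 2 with simplices:

  0-simplices (7): [1], [2], [3], [4], [5], [6], [7]
  1-simplices (18): [1,2], [1,4], [1,5], [1,6], [1,7], [2,3], [2,4], [2,6], [2,7], [3,4], [3,5], [3,7], [4,5], [4,6], [4,7], [5,6], [5,7], [6,7]
  2-simplices (12): [1,2,6], [1,2,7], [1,4,5], [1,4,7], [1,5,6], [2,3,4], [2,3,7], [2,4,6], [3,4,5], [3,5,7], [4,6,7], [5,6,7]

giving chain groups C_0 ≅ Z^7, C_1 ≅ Z^18, C_2 ≅ Z^12.

Boundary ∂_1: C_1 → C_0 maps an edge to its endpoints' difference, ∂[p,q] = q − p.
The 7×18 boundary matrix has rank 6 and Smith normal form diag(1,1,1,1,1,1).

∂_2: C_2 → C_1 maps a triangle to the signed sum of its edges. For instance
  ∂[1,2,7] = [2,7] − [1,7] + [1,2],
  ∂[2,3,7] = [3,7] − [2,7] + [2,3].
This gives a 18×12 integer matrix of rank 12; reducing to Smith normal form yields diagonal entries (1,1,1,1,1,1,1,1,1,1,1,2).

From H_k ≅ ker(∂_k) / im(∂_{k+1}) we obtain:

  H_0: rank C_0 − rank ∂_1 = 7 − 6 = 1, and the invariant factors of ∂_1 are all 1, so H_0 ≅ Z.

H_0 = Z.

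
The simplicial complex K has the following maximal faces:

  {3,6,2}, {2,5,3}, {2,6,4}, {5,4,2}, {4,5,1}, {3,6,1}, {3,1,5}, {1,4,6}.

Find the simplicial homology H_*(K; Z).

Fix the vertex order 1 < 2 < 3 < 4 < 5 < 6 and write every simplex with vertices in increasing order. Then dim K = 2 and the simplices of K are:

  0-simplices (6): [1], [2], [3], [4], [5], [6]
  1-simplices (12): [1,3], [1,4], [1,5], [1,6], [2,3], [2,4], [2,5], [2,6], [3,5], [3,6], [4,5], [4,6]
  2-simplices (8): [1,3,5], [1,3,6], [1,4,5], [1,4,6], [2,3,5], [2,3,6], [2,4,5], [2,4,6]

giving chain groups C_0 ≅ Z^6, C_1 ≅ Z^12, C_2 ≅ Z^8.

The boundary map ∂_1: C_1 → C_0 maps an edge to its endpoints' difference, ∂[p,q] = q − p.
This gives a 6×12 integer matrix of rank 5; reducing to Smith normal form yields diagonal entries (1,1,1,1,1).

Boundary ∂_2: C_2 → C_1 acts by ∂[p,q,r] = [q,r] − [p,r] + [p,q]. For instance
  ∂[1,4,5] = [4,5] − [1,5] + [1,4],
  ∂[1,3,5] = [3,5] − [1,5] + [1,3].
The 12×8 boundary matrix has rank 7 and Smith normal form diag(1,1,1,1,1,1,1).

From H_k ≅ ker(∂_k) / im(∂_{k+1}) we obtain:

  H_0: rank C_0 − rank ∂_1 = 6 − 5 = 1, and the invariant factors of ∂_1 are all 1, so H_0 ≅ Z.
  H_1: rank ker ∂_1 − rank ∂_2 = (12 − 5) − 7 = 0, and the invariant factors of ∂_2 are all 1, so H_1 ≅ 0.
  H_2: rank ker ∂_2 − rank ∂_3 = (8 − 7) − 0 = 1, and there is no ∂_3, so H_2 ≅ Z.

(K is a triangulation of the 2-sphere S^2.)

H_0 ≅ Z,  H_1 = 0,  H_2 ≅ Z.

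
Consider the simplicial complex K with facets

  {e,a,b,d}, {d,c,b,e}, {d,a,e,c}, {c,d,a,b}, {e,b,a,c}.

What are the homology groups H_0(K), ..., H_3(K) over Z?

H_0 = Z,  H_1 = 0,  H_2 = 0,  H_3 = Z.

K has 5 vertices, 10 edges, 10 triangles, 5 3-simplices.
rank ∂_0 = 0, rank ∂_1 = 4 ⇒ b_0 = 5 − 0 − 4 = 1; all invariant factors of ∂_1 are 1 so no torsion. So H_0 ≅ Z.
rank ∂_1 = 4, rank ∂_2 = 6 ⇒ b_1 = 10 − 4 − 6 = 0; all invariant factors of ∂_2 are 1 so no torsion. So H_1 ≅ 0.
rank ∂_2 = 6, rank ∂_3 = 4 ⇒ b_2 = 10 − 6 − 4 = 0; all invariant factors of ∂_3 are 1 so no torsion. So H_2 ≅ 0.
rank ∂_3 = 4, rank ∂_4 = 0 ⇒ b_3 = 5 − 4 − 0 = 1. So H_3 ≅ Z.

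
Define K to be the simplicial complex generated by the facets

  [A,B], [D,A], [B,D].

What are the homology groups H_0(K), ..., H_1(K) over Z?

Order the vertices as A < B < D. Listing each simplex with vertices in this order, K has dimension 1 with simplices:

  0-simplices (3): A, B, D
  1-simplices (3): AB, AD, BD

so the chain groups are C_0 ≅ Z^3, C_1 ≅ Z^3.

Boundary ∂_1: C_1 → C_0 is given by ∂[p,q] = [q] − [p]. For instance
  ∂AB = B − A.
The resulting 3×3 matrix has rank 2, and its Smith normal form has invariant factors (1,1).

Computing H_k = (kernel of ∂_k) / (image of ∂_{k+1}):

  H_0: rank C_0 − rank ∂_1 = 3 − 2 = 1, and the invariant factors of ∂_1 are all 1, so H_0 ≅ Z.
  H_1: rank ker ∂_1 − rank ∂_2 = (3 − 2) − 0 = 1, and there is no ∂_2, so H_1 ≅ Z.

H_0 ≅ Z,  H_1 ≅ Z.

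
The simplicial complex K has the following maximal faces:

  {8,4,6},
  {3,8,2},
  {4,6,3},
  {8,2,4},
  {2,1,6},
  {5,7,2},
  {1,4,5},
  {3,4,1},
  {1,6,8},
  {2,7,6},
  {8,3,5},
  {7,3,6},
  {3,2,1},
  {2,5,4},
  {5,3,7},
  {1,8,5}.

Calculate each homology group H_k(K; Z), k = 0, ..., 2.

H_0 = Z,  H_1 = Z^2,  H_2 = Z.

We work with the vertex ordering 1 < 2 < 3 < 4 < 5 < 6 < 7 < 8. The simplices of K, each written with vertices in increasing order, are:

  0-simplices (8): [1], [2], [3], [4], [5], [6], [7], [8]
  1-simplices (24): (24 of them)
  2-simplices (16): [1,2,3], [1,2,6], [1,3,4], [1,4,5], [1,5,8], [1,6,8], [2,3,8], [2,4,5], [2,4,8], [2,5,7], [2,6,7], [3,4,6], [3,5,7], [3,5,8], [3,6,7], [4,6,8]

so the chain groups are C_0 ≅ Z^8, C_1 ≅ Z^24, C_2 ≅ Z^16.

The boundary map ∂_1: C_1 → C_0 sends each edge [p,q] (with p < q) to q − p.
This gives a 8×24 integer matrix of rank 7; reducing to Smith normal form yields diagonal entries (1,1,1,1,1,1,1).

∂_2: C_2 → C_1 sends each 2-simplex [p,q,r] to [q,r] − [p,r] + [p,q]. For instance
  ∂[2,5,7] = [5,7] − [2,7] + [2,5],
  ∂[1,4,5] = [4,5] − [1,5] + [1,4].
This gives a 24×16 integer matrix of rank 15; reducing to Smith normal form yields diagonal entries (1,1,1,1,1,1,1,1,1,1,1,1,1,1,1).

Now H_k = ker ∂_k / im ∂_{k+1}, so:

  H_0: rank C_0 − rank ∂_1 = 8 − 7 = 1, and the invariant factors of ∂_1 are all 1, so H_0 = Z.
  H_1: rank ker ∂_1 − rank ∂_2 = (24 − 7) − 15 = 2, and the invariant factors of ∂_2 are all 1, so H_1 = Z^2.
  H_2: rank ker ∂_2 − rank ∂_3 = (16 − 15) − 0 = 1, and there is no ∂_3, so H_2 = Z.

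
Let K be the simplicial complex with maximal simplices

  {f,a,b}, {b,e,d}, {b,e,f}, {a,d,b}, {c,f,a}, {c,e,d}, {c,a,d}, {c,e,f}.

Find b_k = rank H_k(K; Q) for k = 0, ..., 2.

b_0 = 1, b_1 = 0, b_2 = 1.

K has 6 vertices, 12 edges, 8 triangles.
rank ∂_0 = 0, rank ∂_1 = 5 ⇒ b_0 = 6 − 0 − 5 = 1; all invariant factors of ∂_1 are 1 so no torsion. So H_0 = Z.
rank ∂_1 = 5, rank ∂_2 = 7 ⇒ b_1 = 12 − 5 − 7 = 0; all invariant factors of ∂_2 are 1 so no torsion. So H_1 = 0.
rank ∂_2 = 7, rank ∂_3 = 0 ⇒ b_2 = 8 − 7 − 0 = 1. So H_2 = Z.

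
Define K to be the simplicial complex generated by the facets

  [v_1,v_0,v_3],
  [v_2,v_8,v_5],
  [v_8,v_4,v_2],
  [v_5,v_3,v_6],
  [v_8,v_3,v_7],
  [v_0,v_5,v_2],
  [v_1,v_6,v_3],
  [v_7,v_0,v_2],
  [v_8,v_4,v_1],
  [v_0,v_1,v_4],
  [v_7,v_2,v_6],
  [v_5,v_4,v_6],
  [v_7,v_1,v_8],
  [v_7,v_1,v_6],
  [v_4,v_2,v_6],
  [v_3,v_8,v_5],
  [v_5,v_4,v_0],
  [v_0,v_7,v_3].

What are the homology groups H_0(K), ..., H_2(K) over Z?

K has 9 vertices, 27 edges, 18 triangles.
rank ∂_0 = 0, rank ∂_1 = 8 ⇒ b_0 = 9 − 0 − 8 = 1; all invariant factors of ∂_1 are 1 so no torsion. So H_0 ≅ Z.
rank ∂_1 = 8, rank ∂_2 = 18 ⇒ b_1 = 27 − 8 − 18 = 1; ∂_2 has invariant factor(s) [2] giving torsion. So H_1 ≅ Z ⊕ Z/2.
rank ∂_2 = 18, rank ∂_3 = 0 ⇒ b_2 = 18 − 18 − 0 = 0. So H_2 ≅ 0.

H_0 = Z,  H_1 = Z ⊕ Z/2,  H_2 = 0.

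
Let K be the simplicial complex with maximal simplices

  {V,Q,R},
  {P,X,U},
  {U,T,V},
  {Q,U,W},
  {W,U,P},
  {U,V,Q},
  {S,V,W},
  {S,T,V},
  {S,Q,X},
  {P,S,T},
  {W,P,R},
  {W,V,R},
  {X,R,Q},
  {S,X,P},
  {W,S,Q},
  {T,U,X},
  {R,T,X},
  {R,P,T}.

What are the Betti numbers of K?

K has 9 vertices, 27 edges, 18 triangles.
rank ∂_0 = 0, rank ∂_1 = 8 ⇒ b_0 = 9 − 0 − 8 = 1; all invariant factors of ∂_1 are 1 so no torsion. So H_0 ≅ Z.
rank ∂_1 = 8, rank ∂_2 = 18 ⇒ b_1 = 27 − 8 − 18 = 1; ∂_2 has invariant factor(s) [2] giving torsion. So H_1 ≅ Z ⊕ Z/2.
rank ∂_2 = 18, rank ∂_3 = 0 ⇒ b_2 = 18 − 18 − 0 = 0. So H_2 ≅ 0.

b_0 = 1, b_1 = 1, b_2 = 0.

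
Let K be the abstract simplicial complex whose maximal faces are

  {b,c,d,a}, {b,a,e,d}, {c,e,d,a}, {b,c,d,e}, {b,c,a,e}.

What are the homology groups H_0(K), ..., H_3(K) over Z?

Order the vertices as a < b < c < d < e. Listing each simplex with vertices in this order, K has dimension 3 with simplices:

  0-simplices (5): a, b, c, d, e
  1-simplices (10): ab, ac, ad, ae, bc, bd, be, cd, ce, de
  2-simplices (10): abc, abd, abe, acd, ace, ade, bcd, bce, bde, cde
  3-simplices (5): abcd, abce, abde, acde, bcde

so the chain groups are C_0 ≅ Z^5, C_1 ≅ Z^10, C_2 ≅ Z^10, C_3 ≅ Z^5.

The boundary map ∂_1: C_1 → C_0 maps an edge to its endpoints' difference, ∂[p,q] = q − p.
The resulting 5×10 matrix has rank 4, and its Smith normal form has invariant factors (1,1,1,1).

Boundary ∂_2: C_2 → C_1 maps a triangle to the signed sum of its edges. For instance
  ∂abc = bc − ac + ab,
  ∂ace = ce − ae + ac.
The resulting 10×10 matrix has rank 6, and its Smith normal form has invariant factors (1,1,1,1,1,1).

∂_3: C_3 → C_2 sends each 3-simplex σ to the alternating sum Σ_i (−1)^i (σ with its i-th vertex removed). For instance
  ∂abce = bce − ace + abe − abc,
  ∂acde = cde − ade + ace − acd.
This gives a 10×5 integer matrix of rank 4; reducing to Smith normal form yields diagonal entries (1,1,1,1).

Now H_k = ker ∂_k / im ∂_{k+1}, so:

  H_0: rank C_0 − rank ∂_1 = 5 − 4 = 1, and the invariant factors of ∂_1 are all 1, so H_0 = Z.
  H_1: rank ker ∂_1 − rank ∂_2 = (10 − 4) − 6 = 0, and the invariant factors of ∂_2 are all 1, so H_1 = 0.
  H_2: rank ker ∂_2 − rank ∂_3 = (10 − 6) − 4 = 0, and the invariant factors of ∂_3 are all 1, so H_2 = 0.
  H_3: rank ker ∂_3 − rank ∂_4 = (5 − 4) − 0 = 1, and there is no ∂_4, so H_3 = Z.

As a check, the Euler characteristic is 5 − 10 + 10 − 5 = 0, which agrees with 1 − 0 + 0 − 1 = 0.
(K is a triangulation of the 3-sphere S^3.)

H_0 = Z,  H_1 = 0,  H_2 = 0,  H_3 = Z.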